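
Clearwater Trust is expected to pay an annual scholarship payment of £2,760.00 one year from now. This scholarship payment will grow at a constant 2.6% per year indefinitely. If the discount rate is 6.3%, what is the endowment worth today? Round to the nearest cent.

£74594.59

Growing perpetuity: P = D₁ / (r − g) = £2,760.0000 / (0.063 − 0.026) = £74,594.59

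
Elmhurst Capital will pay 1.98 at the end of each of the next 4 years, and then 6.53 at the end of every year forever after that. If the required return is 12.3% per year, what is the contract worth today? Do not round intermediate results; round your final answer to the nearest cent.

PV of 4-year annuity: 1.98 × [1 − (1+0.123)^−4] / 0.123 = 5.97615
Perpetuity value at year 4: 6.53 / 0.123 = 53.08943
PV of perpetuity: 53.08943 / (1+0.123)^4 = 33.38021
Total PV = 5.97615 + 33.38021 = 39.35636

39.36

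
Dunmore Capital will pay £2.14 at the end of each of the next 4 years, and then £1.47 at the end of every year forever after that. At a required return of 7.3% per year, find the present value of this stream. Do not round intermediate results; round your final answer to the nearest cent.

£22.39

PV of 4-year annuity: £2.14 × [1 − (1+0.073)^−4] / 0.073 = 7.19981
Perpetuity value at year 4: £1.47 / 0.073 = 20.13699
PV of perpetuity: 20.13699 / (1+0.073)^4 = 15.19132
Total PV = 7.19981 + 15.19132 = 22.39113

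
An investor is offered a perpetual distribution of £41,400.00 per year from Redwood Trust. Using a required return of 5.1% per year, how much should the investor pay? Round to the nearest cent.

Level perpetuity: PV = C / r = £41,400.00 / 0.051 = £811,764.71

£811764.71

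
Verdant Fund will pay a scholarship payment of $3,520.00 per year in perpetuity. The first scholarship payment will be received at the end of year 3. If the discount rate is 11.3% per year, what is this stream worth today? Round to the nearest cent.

$25146.29

Value at end of year 2: C / r = $3,520.00 / 0.113 = $31,150.4425
Discount to today: PV = $31,150.4425 / (1 + 0.113)^2 = $31,150.4425 / 1.238769 = $25,146.29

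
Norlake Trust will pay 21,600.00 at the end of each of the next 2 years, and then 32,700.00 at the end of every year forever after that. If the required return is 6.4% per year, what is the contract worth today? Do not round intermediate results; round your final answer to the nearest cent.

490700.35

PV of 2-year annuity: 21,600.00 × [1 − (1+0.064)^−2] / 0.064 = 39380.40590
Perpetuity value at year 2: 32,700.00 / 0.064 = 510937.50000
PV of perpetuity: 510937.50000 / (1+0.064)^2 = 451319.94107
Total PV = 39380.40590 + 451319.94107 = 490700.34697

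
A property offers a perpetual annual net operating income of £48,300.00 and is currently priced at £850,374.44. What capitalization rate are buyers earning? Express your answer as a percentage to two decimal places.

5.68%

P = C/r ⇒ r = C/P = £48,300.00/£850,374.44 = 0.056799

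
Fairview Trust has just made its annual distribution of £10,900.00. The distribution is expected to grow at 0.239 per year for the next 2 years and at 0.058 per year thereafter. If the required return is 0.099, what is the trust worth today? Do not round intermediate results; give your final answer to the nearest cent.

D_1 = 13505.10000
D_2 = 16732.81890
Terminal value at year 2: TV = D_2×(1+g_2)/(r−g_2) = 17703.32240/0.041 = 431788.35113
P_0 = D_1/(1+r)^1 + D_2/(1+r)^2 + TV/(1+r)^2
    = 12288.53503 + 13853.95351 + 357499.58075 = 383642.06929

£383642.07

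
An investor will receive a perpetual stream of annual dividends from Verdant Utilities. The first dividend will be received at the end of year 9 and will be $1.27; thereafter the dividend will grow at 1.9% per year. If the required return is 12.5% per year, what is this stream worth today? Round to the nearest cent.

$4.67

Value at end of year 8: C₁ / (r − g) = $1.27 / (0.125 − 0.019) = $11.9811
Discount to today: PV = $11.9811 / (1 + 0.125)^8 = $11.9811 / 2.565785 = $4.67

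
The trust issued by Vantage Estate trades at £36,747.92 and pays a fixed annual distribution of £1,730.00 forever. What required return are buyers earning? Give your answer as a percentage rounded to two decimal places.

P = C/r ⇒ r = C/P = £1,730.00/£36,747.92 = 0.047077

4.71%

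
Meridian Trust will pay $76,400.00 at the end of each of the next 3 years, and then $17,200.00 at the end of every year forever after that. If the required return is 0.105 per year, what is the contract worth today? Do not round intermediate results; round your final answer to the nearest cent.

PV of 3-year annuity: $76,400.00 × [1 − (1+0.105)^−3] / 0.105 = 188335.43252
Perpetuity value at year 3: $17,200.00 / 0.105 = 163809.52381
PV of perpetuity: 163809.52381 / (1+0.105)^3 = 121409.40026
Total PV = 188335.43252 + 121409.40026 = 309744.83278

$309744.83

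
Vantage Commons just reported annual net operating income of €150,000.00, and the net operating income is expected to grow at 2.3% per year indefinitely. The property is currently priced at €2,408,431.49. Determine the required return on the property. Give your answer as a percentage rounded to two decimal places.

D₁ = €150,000.00 × 1.023 = €153,450.0000
P = D₁/(r − g) ⇒ r = D₁/P + g = €153,450.0000/€2,408,431.49 + 0.023 = 0.063714 + 0.023 = 0.086714

8.67%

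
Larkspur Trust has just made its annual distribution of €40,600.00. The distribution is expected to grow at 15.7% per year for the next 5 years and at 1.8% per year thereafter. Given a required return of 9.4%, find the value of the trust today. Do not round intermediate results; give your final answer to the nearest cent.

€960398.09

D_1 = 46974.20000
D_2 = 54349.14940
D_3 = 62881.96586
D_4 = 72754.43450
D_5 = 84176.88071
Terminal value at year 5: TV = D_5×(1+g_2)/(r−g_2) = 85692.06456/0.076 = 1127527.16531
P_0 = D_1/(1+r)^1 + D_2/(1+r)^2 + D_3/(1+r)^3 + D_4/(1+r)^4 + D_5/(1+r)^5 + TV/(1+r)^5
    = 42938.02559 + 45410.69069 + 48025.74874 + 50791.39972 + 53716.31579 + 719515.91419 = 960398.09474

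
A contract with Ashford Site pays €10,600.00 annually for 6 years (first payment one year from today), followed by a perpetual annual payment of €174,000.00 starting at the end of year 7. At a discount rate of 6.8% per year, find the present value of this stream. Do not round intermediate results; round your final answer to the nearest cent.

PV of 6-year annuity: €10,600.00 × [1 − (1+0.068)^−6] / 0.068 = 50838.79185
Perpetuity value at year 6: €174,000.00 / 0.068 = 2558823.52941
PV of perpetuity: 2558823.52941 / (1+0.068)^6 = 1724299.96515
Total PV = 50838.79185 + 1724299.96515 = 1775138.75699

€1775138.76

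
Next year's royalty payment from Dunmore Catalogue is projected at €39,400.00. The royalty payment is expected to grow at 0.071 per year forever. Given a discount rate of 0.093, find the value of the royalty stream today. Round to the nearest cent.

Growing perpetuity: P = D₁ / (r − g) = €39,400.0000 / (0.093 − 0.071) = €1,790,909.09

€1790909.09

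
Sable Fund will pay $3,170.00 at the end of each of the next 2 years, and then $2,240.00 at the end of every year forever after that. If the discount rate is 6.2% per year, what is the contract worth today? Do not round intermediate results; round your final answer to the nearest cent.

PV of 2-year annuity: $3,170.00 × [1 − (1+0.062)^−2] / 0.062 = 5795.60648
Perpetuity value at year 2: $2,240.00 / 0.062 = 36129.03226
PV of perpetuity: 36129.03226 / (1+0.062)^2 = 32033.71411
Total PV = 5795.60648 + 32033.71411 = 37829.32060

$37829.32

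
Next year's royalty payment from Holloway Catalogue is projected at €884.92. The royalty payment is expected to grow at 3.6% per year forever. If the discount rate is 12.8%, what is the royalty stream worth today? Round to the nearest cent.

Growing perpetuity: P = D₁ / (r − g) = €884.9200 / (0.128 − 0.036) = €9,618.70

€9618.70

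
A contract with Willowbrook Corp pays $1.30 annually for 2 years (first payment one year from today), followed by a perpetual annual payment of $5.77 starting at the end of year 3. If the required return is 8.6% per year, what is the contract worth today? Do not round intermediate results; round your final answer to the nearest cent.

PV of 2-year annuity: $1.30 × [1 − (1+0.086)^−2] / 0.086 = 2.29931
Perpetuity value at year 2: $5.77 / 0.086 = 67.09302
PV of perpetuity: 67.09302 / (1+0.086)^2 = 56.88761
Total PV = 2.29931 + 56.88761 = 59.18693

$59.19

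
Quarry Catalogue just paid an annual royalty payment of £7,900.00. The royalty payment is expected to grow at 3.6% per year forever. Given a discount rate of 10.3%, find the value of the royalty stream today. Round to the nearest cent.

D₁ = D₀ × (1 + g) = £7,900.00 × 1.036 = £8,184.4000
Growing perpetuity: P = D₁ / (r − g) = £8,184.4000 / (0.103 − 0.036) = £122,155.22

£122155.22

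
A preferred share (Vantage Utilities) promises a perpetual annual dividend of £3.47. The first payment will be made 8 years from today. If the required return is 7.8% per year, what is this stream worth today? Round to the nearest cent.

Value at end of year 7: C / r = £3.47 / 0.078 = £44.4872
Discount to today: PV = £44.4872 / (1 + 0.078)^7 = £44.4872 / 1.691731 = £26.30

£26.30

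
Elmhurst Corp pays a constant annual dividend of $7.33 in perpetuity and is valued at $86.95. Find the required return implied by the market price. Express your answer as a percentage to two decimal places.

P = C/r ⇒ r = C/P = $7.33/$86.95 = 0.084301

8.43%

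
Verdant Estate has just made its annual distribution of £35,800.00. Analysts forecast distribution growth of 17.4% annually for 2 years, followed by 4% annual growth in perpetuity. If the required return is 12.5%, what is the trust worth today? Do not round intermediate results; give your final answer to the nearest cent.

£553357.00

D_1 = 42029.20000
D_2 = 49342.28080
Terminal value at year 2: TV = D_2×(1+g_2)/(r−g_2) = 51315.97203/0.085 = 603717.31802
P_0 = D_1/(1+r)^1 + D_2/(1+r)^2 + TV/(1+r)^2
    = 37359.28889 + 38986.49347 + 477011.21424 = 553356.99660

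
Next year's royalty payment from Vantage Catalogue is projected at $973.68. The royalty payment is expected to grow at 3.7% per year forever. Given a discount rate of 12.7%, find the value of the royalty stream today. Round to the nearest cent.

$10818.67

Growing perpetuity: P = D₁ / (r − g) = $973.6800 / (0.127 − 0.037) = $10,818.67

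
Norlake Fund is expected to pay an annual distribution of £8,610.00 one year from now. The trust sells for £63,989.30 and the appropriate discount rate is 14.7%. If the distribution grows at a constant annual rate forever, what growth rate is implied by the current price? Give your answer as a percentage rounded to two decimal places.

1.24%

P = D₁/(r−g) ⇒ g = r − D₁/P = 0.147 − £8,610.00/£63,989.30 = 0.012446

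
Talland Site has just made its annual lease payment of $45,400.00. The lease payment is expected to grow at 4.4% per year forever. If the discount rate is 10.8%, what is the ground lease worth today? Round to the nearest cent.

D₁ = D₀ × (1 + g) = $45,400.00 × 1.044 = $47,397.6000
Growing perpetuity: P = D₁ / (r − g) = $47,397.6000 / (0.108 − 0.044) = $740,587.50

$740587.50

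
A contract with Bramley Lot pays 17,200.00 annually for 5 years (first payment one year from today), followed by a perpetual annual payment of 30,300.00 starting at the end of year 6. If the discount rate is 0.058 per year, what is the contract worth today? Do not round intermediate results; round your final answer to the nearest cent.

466930.29

PV of 5-year annuity: 17,200.00 × [1 − (1+0.058)^−5] / 0.058 = 72848.56624
Perpetuity value at year 5: 30,300.00 / 0.058 = 522413.79310
PV of perpetuity: 522413.79310 / (1+0.058)^5 = 394081.72584
Total PV = 72848.56624 + 394081.72584 = 466930.29207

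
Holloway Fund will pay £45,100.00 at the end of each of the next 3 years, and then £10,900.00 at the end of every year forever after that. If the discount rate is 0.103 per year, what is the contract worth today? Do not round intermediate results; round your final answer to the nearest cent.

PV of 3-year annuity: £45,100.00 × [1 − (1+0.103)^−3] / 0.103 = 111567.30383
Perpetuity value at year 3: £10,900.00 / 0.103 = 105825.24272
PV of perpetuity: 105825.24272 / (1+0.103)^3 = 78861.08281
Total PV = 111567.30383 + 78861.08281 = 190428.38664

£190428.39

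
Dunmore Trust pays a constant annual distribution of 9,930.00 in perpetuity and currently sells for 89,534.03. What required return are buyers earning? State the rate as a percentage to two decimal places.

P = C/r ⇒ r = C/P = 9,930.00/89,534.03 = 0.110908

11.09%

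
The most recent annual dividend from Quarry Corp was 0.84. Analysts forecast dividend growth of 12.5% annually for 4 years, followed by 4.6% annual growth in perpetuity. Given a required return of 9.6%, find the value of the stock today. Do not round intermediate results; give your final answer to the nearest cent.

D_1 = 0.94500
D_2 = 1.06313
D_3 = 1.19602
D_4 = 1.34552
Terminal value at year 4: TV = D_4×(1+g_2)/(r−g_2) = 1.40741/0.05 = 28.14823
P_0 = D_1/(1+r)^1 + D_2/(1+r)^2 + D_3/(1+r)^3 + D_4/(1+r)^4 + TV/(1+r)^4
    = 0.86223 + 0.88504 + 0.90846 + 0.93250 + 19.50782 = 23.09605

23.10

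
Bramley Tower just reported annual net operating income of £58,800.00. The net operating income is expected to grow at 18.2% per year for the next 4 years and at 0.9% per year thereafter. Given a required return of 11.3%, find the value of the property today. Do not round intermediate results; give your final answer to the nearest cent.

£999628.95

D_1 = 69501.60000
D_2 = 82150.89120
D_3 = 97102.35340
D_4 = 114774.98172
Terminal value at year 4: TV = D_4×(1+g_2)/(r−g_2) = 115807.95655/0.104 = 1113538.04377
P_0 = D_1/(1+r)^1 + D_2/(1+r)^2 + D_3/(1+r)^3 + D_4/(1+r)^4 + TV/(1+r)^4
    = 62445.28302 + 66316.55393 + 70427.82278 + 74793.96812 + 725645.32535 = 999628.95320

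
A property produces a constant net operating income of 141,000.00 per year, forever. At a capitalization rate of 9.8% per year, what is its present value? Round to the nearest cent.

1438775.51

Level perpetuity: PV = C / r = 141,000.00 / 0.098 = 1,438,775.51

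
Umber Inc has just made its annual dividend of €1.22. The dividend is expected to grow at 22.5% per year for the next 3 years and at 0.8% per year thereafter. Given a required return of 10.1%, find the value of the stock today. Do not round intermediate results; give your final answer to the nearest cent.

D_1 = 1.49450
D_2 = 1.83076
D_3 = 2.24268
Terminal value at year 3: TV = D_3×(1+g_2)/(r−g_2) = 2.26063/0.093 = 24.30780
P_0 = D_1/(1+r)^1 + D_2/(1+r)^2 + D_3/(1+r)^3 + TV/(1+r)^3
    = 1.35740 + 1.51028 + 1.68037 + 18.21309 = 22.76115

€22.76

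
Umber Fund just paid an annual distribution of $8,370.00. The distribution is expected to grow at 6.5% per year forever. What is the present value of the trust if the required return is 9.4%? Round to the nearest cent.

$307381.03

D₁ = D₀ × (1 + g) = $8,370.00 × 1.065 = $8,914.0500
Growing perpetuity: P = D₁ / (r − g) = $8,914.0500 / (0.094 − 0.065) = $307,381.03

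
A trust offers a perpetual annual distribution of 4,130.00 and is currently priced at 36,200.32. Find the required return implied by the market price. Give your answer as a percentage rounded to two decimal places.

11.41%

P = C/r ⇒ r = C/P = 4,130.00/36,200.32 = 0.114087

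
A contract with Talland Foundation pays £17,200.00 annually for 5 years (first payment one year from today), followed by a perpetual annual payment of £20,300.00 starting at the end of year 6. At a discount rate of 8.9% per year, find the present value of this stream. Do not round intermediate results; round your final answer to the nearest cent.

PV of 5-year annuity: £17,200.00 × [1 − (1+0.089)^−5] / 0.089 = 67075.95200
Perpetuity value at year 5: £20,300.00 / 0.089 = 228089.88764
PV of perpetuity: 228089.88764 / (1+0.089)^5 = 148924.66522
Total PV = 67075.95200 + 148924.66522 = 216000.61722

£216000.62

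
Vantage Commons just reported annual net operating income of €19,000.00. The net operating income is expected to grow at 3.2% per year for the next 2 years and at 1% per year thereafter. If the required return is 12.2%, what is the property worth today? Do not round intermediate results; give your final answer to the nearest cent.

D_1 = 19608.00000
D_2 = 20235.45600
Terminal value at year 2: TV = D_2×(1+g_2)/(r−g_2) = 20437.81056/0.112 = 182480.45143
P_0 = D_1/(1+r)^1 + D_2/(1+r)^2 + TV/(1+r)^2
    = 17475.93583 + 16074.12279 + 144954.14306 = 178504.20168

€178504.20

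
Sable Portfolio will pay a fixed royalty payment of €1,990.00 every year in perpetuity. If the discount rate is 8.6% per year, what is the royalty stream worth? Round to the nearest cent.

Level perpetuity: PV = C / r = €1,990.00 / 0.086 = €23,139.53

€23139.53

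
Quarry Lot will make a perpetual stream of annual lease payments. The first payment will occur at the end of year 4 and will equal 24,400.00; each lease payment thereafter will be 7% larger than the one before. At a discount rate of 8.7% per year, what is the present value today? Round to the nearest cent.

Value at end of year 3: C₁ / (r − g) = 24,400.00 / (0.087 − 0.07) = 1,435,294.1176
Discount to today: PV = 1,435,294.1176 / (1 + 0.087)^3 = 1,435,294.1176 / 1.284366 = 1,117,512.20

1117512.20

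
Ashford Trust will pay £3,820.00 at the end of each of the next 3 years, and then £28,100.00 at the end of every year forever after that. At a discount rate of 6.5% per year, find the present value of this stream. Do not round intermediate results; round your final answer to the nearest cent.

£368002.71

PV of 3-year annuity: £3,820.00 × [1 − (1+0.065)^−3] / 0.065 = 10117.17645
Perpetuity value at year 3: £28,100.00 / 0.065 = 432307.69231
PV of perpetuity: 432307.69231 / (1+0.065)^3 = 357885.53046
Total PV = 10117.17645 + 357885.53046 = 368002.70691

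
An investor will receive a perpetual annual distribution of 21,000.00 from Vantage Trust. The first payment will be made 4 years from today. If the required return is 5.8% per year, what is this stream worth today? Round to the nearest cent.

305727.35

Value at end of year 3: C / r = 21,000.00 / 0.058 = 362,068.9655
Discount to today: PV = 362,068.9655 / (1 + 0.058)^3 = 362,068.9655 / 1.184287 = 305,727.35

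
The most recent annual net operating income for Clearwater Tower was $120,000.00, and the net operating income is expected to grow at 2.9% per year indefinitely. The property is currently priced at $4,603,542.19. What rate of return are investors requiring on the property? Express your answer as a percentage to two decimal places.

D₁ = $120,000.00 × 1.029 = $123,480.0000
P = D₁/(r − g) ⇒ r = D₁/P + g = $123,480.0000/$4,603,542.19 + 0.029 = 0.026823 + 0.029 = 0.055823

5.58%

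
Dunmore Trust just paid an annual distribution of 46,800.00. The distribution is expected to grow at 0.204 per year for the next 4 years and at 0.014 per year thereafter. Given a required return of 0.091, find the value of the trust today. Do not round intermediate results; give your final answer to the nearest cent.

D_1 = 56347.20000
D_2 = 67842.02880
D_3 = 81681.80268
D_4 = 98344.89042
Terminal value at year 4: TV = D_4×(1+g_2)/(r−g_2) = 99721.71889/0.077 = 1295087.25827
P_0 = D_1/(1+r)^1 + D_2/(1+r)^2 + D_3/(1+r)^3 + D_4/(1+r)^4 + TV/(1+r)^4
    = 51647.29606 + 56996.64936 + 62900.06034 + 69414.91535 + 914113.30090 = 1155072.22201

1155072.22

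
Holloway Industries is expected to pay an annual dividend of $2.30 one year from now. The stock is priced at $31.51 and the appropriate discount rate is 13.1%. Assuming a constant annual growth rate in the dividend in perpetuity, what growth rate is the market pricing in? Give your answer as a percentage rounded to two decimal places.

P = D₁/(r−g) ⇒ g = r − D₁/P = 0.131 − $2.30/$31.51 = 0.058007

5.80%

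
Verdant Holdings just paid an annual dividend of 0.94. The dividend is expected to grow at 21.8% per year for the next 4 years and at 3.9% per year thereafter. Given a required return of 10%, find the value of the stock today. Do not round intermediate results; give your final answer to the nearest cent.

D_1 = 1.14492
D_2 = 1.39451
D_3 = 1.69852
D_4 = 2.06879
Terminal value at year 4: TV = D_4×(1+g_2)/(r−g_2) = 2.14948/0.061 = 35.23731
P_0 = D_1/(1+r)^1 + D_2/(1+r)^2 + D_3/(1+r)^3 + D_4/(1+r)^4 + TV/(1+r)^4
    = 1.04084 + 1.15249 + 1.27612 + 1.41301 + 24.06756 = 28.95002

28.95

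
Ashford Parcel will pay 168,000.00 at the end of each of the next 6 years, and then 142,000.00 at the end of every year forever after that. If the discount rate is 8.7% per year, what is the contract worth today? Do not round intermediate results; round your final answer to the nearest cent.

1749868.43

PV of 6-year annuity: 168,000.00 × [1 − (1+0.087)^−6] / 0.087 = 760423.04121
Perpetuity value at year 6: 142,000.00 / 0.087 = 1632183.90805
PV of perpetuity: 1632183.90805 / (1+0.087)^6 = 989445.38512
Total PV = 760423.04121 + 989445.38512 = 1749868.42633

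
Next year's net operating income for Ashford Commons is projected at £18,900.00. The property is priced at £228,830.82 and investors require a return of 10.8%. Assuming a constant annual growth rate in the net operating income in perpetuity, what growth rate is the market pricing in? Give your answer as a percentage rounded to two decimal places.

P = D₁/(r−g) ⇒ g = r − D₁/P = 0.108 − £18,900.00/£228,830.82 = 0.025406

2.54%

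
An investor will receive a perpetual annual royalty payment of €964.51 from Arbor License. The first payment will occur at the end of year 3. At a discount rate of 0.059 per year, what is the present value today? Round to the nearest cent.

€14576.82

Value at end of year 2: C / r = €964.51 / 0.059 = €16,347.6271
Discount to today: PV = €16,347.6271 / (1 + 0.059)^2 = €16,347.6271 / 1.121481 = €14,576.82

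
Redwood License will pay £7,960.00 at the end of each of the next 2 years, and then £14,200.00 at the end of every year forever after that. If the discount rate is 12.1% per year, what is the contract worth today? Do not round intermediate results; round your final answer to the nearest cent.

PV of 2-year annuity: £7,960.00 × [1 − (1+0.121)^−2] / 0.121 = 13435.14974
Perpetuity value at year 2: £14,200.00 / 0.121 = 117355.37190
PV of perpetuity: 117355.37190 / (1+0.121)^2 = 93388.14498
Total PV = 13435.14974 + 93388.14498 = 106823.29472

£106823.29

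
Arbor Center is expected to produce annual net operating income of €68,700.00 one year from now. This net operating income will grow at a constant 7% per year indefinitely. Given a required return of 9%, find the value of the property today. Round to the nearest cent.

€3435000.00

Growing perpetuity: P = D₁ / (r − g) = €68,700.0000 / (0.09 − 0.07) = €3,435,000.00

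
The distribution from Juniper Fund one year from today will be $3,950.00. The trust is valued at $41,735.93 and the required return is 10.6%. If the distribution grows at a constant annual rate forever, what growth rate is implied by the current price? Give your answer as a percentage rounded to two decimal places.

P = D₁/(r−g) ⇒ g = r − D₁/P = 0.106 − $3,950.00/$41,735.93 = 0.011357

1.14%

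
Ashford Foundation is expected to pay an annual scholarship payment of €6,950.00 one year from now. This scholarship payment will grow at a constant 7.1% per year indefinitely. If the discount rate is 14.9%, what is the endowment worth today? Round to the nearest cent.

Growing perpetuity: P = D₁ / (r − g) = €6,950.0000 / (0.149 − 0.071) = €89,102.56

€89102.56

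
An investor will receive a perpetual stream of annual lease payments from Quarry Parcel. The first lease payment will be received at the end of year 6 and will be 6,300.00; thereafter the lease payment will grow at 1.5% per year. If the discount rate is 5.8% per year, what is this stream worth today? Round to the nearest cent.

Value at end of year 5: C₁ / (r − g) = 6,300.00 / (0.058 − 0.015) = 146,511.6279
Discount to today: PV = 146,511.6279 / (1 + 0.058)^5 = 146,511.6279 / 1.325648 = 110,520.73

110520.73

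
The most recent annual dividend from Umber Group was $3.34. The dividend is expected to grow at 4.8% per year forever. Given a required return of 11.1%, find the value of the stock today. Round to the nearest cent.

$55.56

D₁ = D₀ × (1 + g) = $3.34 × 1.048 = $3.5003
Growing perpetuity: P = D₁ / (r − g) = $3.5003 / (0.111 − 0.048) = $55.56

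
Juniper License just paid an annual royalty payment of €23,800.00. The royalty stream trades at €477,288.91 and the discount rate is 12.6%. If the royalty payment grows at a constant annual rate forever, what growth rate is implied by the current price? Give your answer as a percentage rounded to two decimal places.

7.25%

P = D₀(1+g)/(r−g) ⇒ P(r−g) = D₀(1+g) ⇒ g(P+D₀) = P·r − D₀
g = (P·r − D₀)/(P + D₀) = (€477,288.91×0.126 − €23,800.00) / (€477,288.91 + €23,800.00) = 0.072519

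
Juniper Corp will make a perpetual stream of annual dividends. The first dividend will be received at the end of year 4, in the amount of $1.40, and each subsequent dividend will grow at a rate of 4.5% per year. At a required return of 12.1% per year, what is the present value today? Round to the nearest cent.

$13.08

Value at end of year 3: C₁ / (r − g) = $1.40 / (0.121 − 0.045) = $18.4211
Discount to today: PV = $18.4211 / (1 + 0.121)^3 = $18.4211 / 1.408695 = $13.08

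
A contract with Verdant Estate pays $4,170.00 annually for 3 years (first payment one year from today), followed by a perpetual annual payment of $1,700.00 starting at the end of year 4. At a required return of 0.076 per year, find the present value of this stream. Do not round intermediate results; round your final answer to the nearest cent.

$28780.07

PV of 3-year annuity: $4,170.00 × [1 − (1+0.076)^−3] / 0.076 = 10824.53314
Perpetuity value at year 3: $1,700.00 / 0.076 = 22368.42105
PV of perpetuity: 22368.42105 / (1+0.076)^3 = 17955.54183
Total PV = 10824.53314 + 17955.54183 = 28780.07498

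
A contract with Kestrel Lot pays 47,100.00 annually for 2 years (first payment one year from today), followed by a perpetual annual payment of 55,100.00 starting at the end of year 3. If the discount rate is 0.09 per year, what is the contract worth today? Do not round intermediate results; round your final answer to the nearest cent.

598149.33

PV of 2-year annuity: 47,100.00 × [1 − (1+0.09)^−2] / 0.09 = 82854.13686
Perpetuity value at year 2: 55,100.00 / 0.09 = 612222.22222
PV of perpetuity: 612222.22222 / (1+0.09)^2 = 515295.19588
Total PV = 82854.13686 + 515295.19588 = 598149.33273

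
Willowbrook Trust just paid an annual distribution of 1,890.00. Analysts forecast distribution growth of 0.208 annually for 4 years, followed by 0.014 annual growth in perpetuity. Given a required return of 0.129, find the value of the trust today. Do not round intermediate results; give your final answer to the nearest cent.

30820.40

D_1 = 2283.12000
D_2 = 2758.00896
D_3 = 3331.67482
D_4 = 4024.66319
Terminal value at year 4: TV = D_4×(1+g_2)/(r−g_2) = 4081.00847/0.115 = 35487.03019
P_0 = D_1/(1+r)^1 + D_2/(1+r)^2 + D_3/(1+r)^3 + D_4/(1+r)^4 + TV/(1+r)^4
    = 2022.24978 + 2163.75353 + 2315.15878 + 2477.15837 + 21842.07471 = 30820.39517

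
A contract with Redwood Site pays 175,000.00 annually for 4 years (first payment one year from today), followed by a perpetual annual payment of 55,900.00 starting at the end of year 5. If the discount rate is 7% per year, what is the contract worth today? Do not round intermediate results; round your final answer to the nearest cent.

1201988.29

PV of 4-year annuity: 175,000.00 × [1 − (1+0.07)^−4] / 0.07 = 592761.96988
Perpetuity value at year 4: 55,900.00 / 0.07 = 798571.42857
PV of perpetuity: 798571.42857 / (1+0.07)^4 = 609226.31934
Total PV = 592761.96988 + 609226.31934 = 1201988.28922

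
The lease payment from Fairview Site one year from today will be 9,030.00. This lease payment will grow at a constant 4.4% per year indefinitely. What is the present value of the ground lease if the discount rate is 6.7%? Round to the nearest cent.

392608.70

Growing perpetuity: P = D₁ / (r − g) = 9,030.0000 / (0.067 − 0.044) = 392,608.70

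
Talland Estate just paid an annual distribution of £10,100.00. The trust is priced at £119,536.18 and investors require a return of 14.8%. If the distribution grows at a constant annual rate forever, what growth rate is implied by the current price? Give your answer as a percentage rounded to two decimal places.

P = D₀(1+g)/(r−g) ⇒ P(r−g) = D₀(1+g) ⇒ g(P+D₀) = P·r − D₀
g = (P·r − D₀)/(P + D₀) = (£119,536.18×0.148 − £10,100.00) / (£119,536.18 + £10,100.00) = 0.058559

5.86%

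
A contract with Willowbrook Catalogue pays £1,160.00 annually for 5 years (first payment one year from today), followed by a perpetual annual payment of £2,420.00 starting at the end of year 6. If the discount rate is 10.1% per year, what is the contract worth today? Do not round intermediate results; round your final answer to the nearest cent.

PV of 5-year annuity: £1,160.00 × [1 − (1+0.101)^−5] / 0.101 = 4386.10202
Perpetuity value at year 5: £2,420.00 / 0.101 = 23960.39604
PV of perpetuity: 23960.39604 / (1+0.101)^5 = 14810.07976
Total PV = 4386.10202 + 14810.07976 = 19196.18178

£19196.18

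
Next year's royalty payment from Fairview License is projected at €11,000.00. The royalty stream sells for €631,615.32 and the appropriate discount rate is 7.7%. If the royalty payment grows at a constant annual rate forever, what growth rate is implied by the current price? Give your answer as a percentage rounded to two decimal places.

5.96%

P = D₁/(r−g) ⇒ g = r − D₁/P = 0.077 − €11,000.00/€631,615.32 = 0.059584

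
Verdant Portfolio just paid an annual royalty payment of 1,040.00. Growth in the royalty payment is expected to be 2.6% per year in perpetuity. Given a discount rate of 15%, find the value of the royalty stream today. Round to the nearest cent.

D₁ = D₀ × (1 + g) = 1,040.00 × 1.026 = 1,067.0400
Growing perpetuity: P = D₁ / (r − g) = 1,067.0400 / (0.15 − 0.026) = 8,605.16

8605.16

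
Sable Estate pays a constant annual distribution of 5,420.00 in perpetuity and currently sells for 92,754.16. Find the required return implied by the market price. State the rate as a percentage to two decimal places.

5.84%

P = C/r ⇒ r = C/P = 5,420.00/92,754.16 = 0.058434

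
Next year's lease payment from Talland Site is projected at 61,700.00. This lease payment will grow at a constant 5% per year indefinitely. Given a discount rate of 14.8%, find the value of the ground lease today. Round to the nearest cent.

Growing perpetuity: P = D₁ / (r − g) = 61,700.0000 / (0.148 − 0.05) = 629,591.84

629591.84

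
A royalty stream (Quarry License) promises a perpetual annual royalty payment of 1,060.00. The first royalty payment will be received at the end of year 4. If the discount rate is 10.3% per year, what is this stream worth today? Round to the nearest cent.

7669.06

Value at end of year 3: C / r = 1,060.00 / 0.103 = 10,291.2621
Discount to today: PV = 10,291.2621 / (1 + 0.103)^3 = 10,291.2621 / 1.341920 = 7,669.06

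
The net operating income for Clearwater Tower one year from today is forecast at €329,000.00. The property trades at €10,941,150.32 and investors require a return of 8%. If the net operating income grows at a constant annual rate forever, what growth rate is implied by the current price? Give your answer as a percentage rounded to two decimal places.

4.99%

P = D₁/(r−g) ⇒ g = r − D₁/P = 0.08 − €329,000.00/€10,941,150.32 = 0.049930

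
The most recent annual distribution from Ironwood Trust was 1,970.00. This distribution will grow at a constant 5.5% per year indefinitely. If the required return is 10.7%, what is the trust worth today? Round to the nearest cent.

D₁ = D₀ × (1 + g) = 1,970.00 × 1.055 = 2,078.3500
Growing perpetuity: P = D₁ / (r − g) = 2,078.3500 / (0.107 − 0.055) = 39,968.27

39968.27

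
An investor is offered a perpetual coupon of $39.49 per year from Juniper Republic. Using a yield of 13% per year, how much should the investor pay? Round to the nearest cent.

Level perpetuity: PV = C / r = $39.49 / 0.13 = $303.77

$303.77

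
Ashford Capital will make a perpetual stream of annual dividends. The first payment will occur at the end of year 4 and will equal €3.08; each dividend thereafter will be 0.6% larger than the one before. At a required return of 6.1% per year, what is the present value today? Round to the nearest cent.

Value at end of year 3: C₁ / (r − g) = €3.08 / (0.061 − 0.006) = €56.0000
Discount to today: PV = €56.0000 / (1 + 0.061)^3 = €56.0000 / 1.194390 = €46.89

€46.89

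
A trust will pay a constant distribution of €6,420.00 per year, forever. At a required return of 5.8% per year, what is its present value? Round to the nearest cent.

€110689.66

Level perpetuity: PV = C / r = €6,420.00 / 0.058 = €110,689.66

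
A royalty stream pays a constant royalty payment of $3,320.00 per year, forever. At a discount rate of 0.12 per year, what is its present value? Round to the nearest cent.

Level perpetuity: PV = C / r = $3,320.00 / 0.12 = $27,666.67

$27666.67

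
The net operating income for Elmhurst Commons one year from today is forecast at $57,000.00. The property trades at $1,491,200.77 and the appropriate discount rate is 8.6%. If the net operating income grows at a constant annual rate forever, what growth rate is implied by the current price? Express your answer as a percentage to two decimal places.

4.78%

P = D₁/(r−g) ⇒ g = r − D₁/P = 0.086 − $57,000.00/$1,491,200.77 = 0.047776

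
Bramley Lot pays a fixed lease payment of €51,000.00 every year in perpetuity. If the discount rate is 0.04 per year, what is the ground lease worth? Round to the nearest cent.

€1275000.00

Level perpetuity: PV = C / r = €51,000.00 / 0.04 = €1,275,000.00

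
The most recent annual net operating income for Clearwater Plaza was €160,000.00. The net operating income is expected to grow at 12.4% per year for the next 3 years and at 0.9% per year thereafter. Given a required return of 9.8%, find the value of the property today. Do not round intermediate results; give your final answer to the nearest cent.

D_1 = 179840.00000
D_2 = 202140.16000
D_3 = 227205.53984
Terminal value at year 3: TV = D_3×(1+g_2)/(r−g_2) = 229250.38970/0.089 = 2575847.07526
P_0 = D_1/(1+r)^1 + D_2/(1+r)^2 + D_3/(1+r)^3 + TV/(1+r)^3
    = 163788.70674 + 167667.12785 + 171637.38770 + 1945866.56397 = 2448959.78626

€2448959.79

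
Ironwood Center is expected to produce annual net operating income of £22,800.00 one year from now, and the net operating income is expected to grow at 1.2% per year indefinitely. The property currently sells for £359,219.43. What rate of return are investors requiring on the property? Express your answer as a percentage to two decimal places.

P = D₁/(r − g) ⇒ r = D₁/P + g = £22,800.0000/£359,219.43 + 0.012 = 0.063471 + 0.012 = 0.075471

7.55%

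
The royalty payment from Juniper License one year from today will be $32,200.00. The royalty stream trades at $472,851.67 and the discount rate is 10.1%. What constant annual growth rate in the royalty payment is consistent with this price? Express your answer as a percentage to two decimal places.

P = D₁/(r−g) ⇒ g = r − D₁/P = 0.101 − $32,200.00/$472,851.67 = 0.032903

3.29%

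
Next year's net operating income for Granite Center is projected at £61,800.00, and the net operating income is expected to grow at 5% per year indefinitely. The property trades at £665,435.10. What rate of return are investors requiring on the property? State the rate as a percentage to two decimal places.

14.29%

P = D₁/(r − g) ⇒ r = D₁/P + g = £61,800.0000/£665,435.10 + 0.05 = 0.092872 + 0.05 = 0.142872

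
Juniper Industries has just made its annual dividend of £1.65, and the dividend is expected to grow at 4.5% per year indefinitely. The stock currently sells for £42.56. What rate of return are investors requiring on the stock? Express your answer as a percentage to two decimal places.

D₁ = £1.65 × 1.045 = £1.7243
P = D₁/(r − g) ⇒ r = D₁/P + g = £1.7243/£42.56 + 0.045 = 0.040513 + 0.045 = 0.085513

8.55%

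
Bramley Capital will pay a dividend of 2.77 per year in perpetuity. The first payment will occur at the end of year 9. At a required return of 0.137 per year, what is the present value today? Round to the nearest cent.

Value at end of year 8: C / r = 2.77 / 0.137 = 20.2190
Discount to today: PV = 20.2190 / (1 + 0.137)^8 = 20.2190 / 2.793082 = 7.24

7.24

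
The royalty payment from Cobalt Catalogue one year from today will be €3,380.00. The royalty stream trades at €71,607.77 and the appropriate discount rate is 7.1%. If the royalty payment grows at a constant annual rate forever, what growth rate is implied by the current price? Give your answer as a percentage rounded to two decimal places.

P = D₁/(r−g) ⇒ g = r − D₁/P = 0.071 − €3,380.00/€71,607.77 = 0.023798

2.38%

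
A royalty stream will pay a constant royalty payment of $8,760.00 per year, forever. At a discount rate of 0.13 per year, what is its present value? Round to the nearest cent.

Level perpetuity: PV = C / r = $8,760.00 / 0.13 = $67,384.62

$67384.62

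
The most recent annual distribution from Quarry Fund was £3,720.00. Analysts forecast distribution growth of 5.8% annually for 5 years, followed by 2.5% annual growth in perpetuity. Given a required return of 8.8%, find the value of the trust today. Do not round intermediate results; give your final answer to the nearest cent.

£69743.99

D_1 = 3935.76000
D_2 = 4164.03408
D_3 = 4405.54806
D_4 = 4661.06984
D_5 = 4931.41189
Terminal value at year 5: TV = D_5×(1+g_2)/(r−g_2) = 5054.69719/0.063 = 80233.28877
P_0 = D_1/(1+r)^1 + D_2/(1+r)^2 + D_3/(1+r)^3 + D_4/(1+r)^4 + D_5/(1+r)^5 + TV/(1+r)^5
    = 3617.42647 + 3517.68126 + 3420.68637 + 3326.36597 + 3234.64632 + 52627.18222 = 69743.98861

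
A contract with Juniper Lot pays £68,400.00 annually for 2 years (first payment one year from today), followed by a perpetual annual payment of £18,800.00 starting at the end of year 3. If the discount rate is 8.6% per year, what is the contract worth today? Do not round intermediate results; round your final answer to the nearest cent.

£306332.27

PV of 2-year annuity: £68,400.00 × [1 − (1+0.086)^−2] / 0.086 = 120979.21309
Perpetuity value at year 2: £18,800.00 / 0.086 = 218604.65116
PV of perpetuity: 218604.65116 / (1+0.086)^2 = 185353.05458
Total PV = 120979.21309 + 185353.05458 = 306332.26767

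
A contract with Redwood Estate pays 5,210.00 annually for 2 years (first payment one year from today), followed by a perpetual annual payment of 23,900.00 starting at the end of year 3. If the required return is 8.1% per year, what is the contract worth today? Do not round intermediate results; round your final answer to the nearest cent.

261778.15

PV of 2-year annuity: 5,210.00 × [1 − (1+0.081)^−2] / 0.081 = 9278.08647
Perpetuity value at year 2: 23,900.00 / 0.081 = 295061.72840
PV of perpetuity: 295061.72840 / (1+0.081)^2 = 252500.06495
Total PV = 9278.08647 + 252500.06495 = 261778.15141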